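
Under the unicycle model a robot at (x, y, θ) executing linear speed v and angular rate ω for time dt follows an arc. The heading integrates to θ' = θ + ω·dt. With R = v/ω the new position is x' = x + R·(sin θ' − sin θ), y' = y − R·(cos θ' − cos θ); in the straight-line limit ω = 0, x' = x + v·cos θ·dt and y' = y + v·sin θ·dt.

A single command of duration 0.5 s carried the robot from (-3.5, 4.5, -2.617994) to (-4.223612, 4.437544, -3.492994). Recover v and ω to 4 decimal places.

v = 1.5000, ω = -1.7500

Δθ = -3.492994 − -2.617994 = -0.875000
ω = Δθ/dt = -0.875000/0.5 = -1.7500
R = Δx/(sin θ' − sin θ) = -0.8571
v = R·ω = -0.8571·-1.7500 = 1.5000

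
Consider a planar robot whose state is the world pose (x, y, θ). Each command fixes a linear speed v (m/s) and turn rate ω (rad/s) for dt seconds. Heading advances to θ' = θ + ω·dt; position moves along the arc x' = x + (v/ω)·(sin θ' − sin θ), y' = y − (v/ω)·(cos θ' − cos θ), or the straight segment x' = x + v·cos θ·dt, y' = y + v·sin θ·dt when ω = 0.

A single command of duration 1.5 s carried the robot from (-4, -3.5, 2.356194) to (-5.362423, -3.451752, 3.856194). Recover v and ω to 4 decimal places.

Δθ = 3.856194 − 2.356194 = 1.500000
ω = Δθ/dt = 1.500000/1.5 = 1.0000
R = Δx/(sin θ' − sin θ) = 1.0000
v = R·ω = 1.0000·1.0000 = 1.0000

v = 1.0000, ω = 1.0000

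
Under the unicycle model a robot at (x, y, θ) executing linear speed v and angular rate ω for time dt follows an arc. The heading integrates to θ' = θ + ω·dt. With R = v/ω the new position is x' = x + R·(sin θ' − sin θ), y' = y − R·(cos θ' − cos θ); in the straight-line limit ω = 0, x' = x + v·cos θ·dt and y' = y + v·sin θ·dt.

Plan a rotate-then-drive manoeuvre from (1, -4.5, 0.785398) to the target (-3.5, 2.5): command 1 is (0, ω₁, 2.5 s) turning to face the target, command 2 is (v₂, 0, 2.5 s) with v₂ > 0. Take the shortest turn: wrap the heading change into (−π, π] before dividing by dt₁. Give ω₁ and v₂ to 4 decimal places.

ω₁ = 0.5427, v₂ = 3.3287

heading to target = atan2(2.5−-4.5, -3.5−1) = 2.1421
Δθ = wrap(2.1421 − 0.7854) = 1.3567; ω₁ = Δθ/dt₁ = 0.5427
distance = √((-3.5−1)² + (2.5−-4.5)²) = 8.3217; v₂ = distance/dt₂ = 3.3287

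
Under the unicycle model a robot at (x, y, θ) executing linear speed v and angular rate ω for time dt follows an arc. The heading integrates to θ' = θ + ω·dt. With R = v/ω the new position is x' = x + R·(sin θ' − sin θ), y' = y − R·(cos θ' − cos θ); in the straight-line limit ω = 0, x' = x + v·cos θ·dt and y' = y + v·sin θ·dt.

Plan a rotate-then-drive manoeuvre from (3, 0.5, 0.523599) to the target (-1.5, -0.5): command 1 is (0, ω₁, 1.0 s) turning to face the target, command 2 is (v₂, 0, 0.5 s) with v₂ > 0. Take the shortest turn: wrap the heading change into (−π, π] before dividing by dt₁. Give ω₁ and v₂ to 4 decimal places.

heading to target = atan2(-0.5−0.5, -1.5−3) = -2.9229
Δθ = wrap(-2.9229 − 0.5236) = 2.8367; ω₁ = Δθ/dt₁ = 2.8367
distance = √((-1.5−3)² + (-0.5−0.5)²) = 4.6098; v₂ = distance/dt₂ = 9.2195

ω₁ = 2.8367, v₂ = 9.2195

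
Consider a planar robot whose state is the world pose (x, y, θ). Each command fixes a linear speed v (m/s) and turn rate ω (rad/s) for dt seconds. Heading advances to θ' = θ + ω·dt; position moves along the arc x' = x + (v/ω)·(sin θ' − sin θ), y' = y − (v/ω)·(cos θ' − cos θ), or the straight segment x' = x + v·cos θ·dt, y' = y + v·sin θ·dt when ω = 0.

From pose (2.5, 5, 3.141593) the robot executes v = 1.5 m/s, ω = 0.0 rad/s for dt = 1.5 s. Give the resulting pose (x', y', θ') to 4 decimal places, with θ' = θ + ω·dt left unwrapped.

(0.2500, 5.0000, 3.1416)

θ' = 3.1416 + 0.0·1.5 = 3.1416
ω = 0 → straight: x' = 2.5 + 1.5·cos(3.1416)·1.5 = 0.2500
y' = 5 + 1.5·sin(3.1416)·1.5 = 5.0000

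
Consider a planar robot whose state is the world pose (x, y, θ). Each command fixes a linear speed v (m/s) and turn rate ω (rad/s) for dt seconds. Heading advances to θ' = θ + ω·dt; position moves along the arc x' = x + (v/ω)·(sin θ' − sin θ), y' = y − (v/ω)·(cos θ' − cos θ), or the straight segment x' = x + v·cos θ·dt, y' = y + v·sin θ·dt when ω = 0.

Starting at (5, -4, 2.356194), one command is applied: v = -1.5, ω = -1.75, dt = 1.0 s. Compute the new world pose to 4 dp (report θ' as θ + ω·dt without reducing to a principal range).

θ' = 2.3562 + -1.75·1.0 = 0.6062
R = v/ω = -1.5/-1.75 = 0.8571
x' = 5 + 0.8571·(sin 0.6062 − sin 2.3562) = 4.8823
y' = -4 − 0.8571·(cos 0.6062 − cos 2.3562) = -5.3105

(4.8823, -5.3105, 0.6062)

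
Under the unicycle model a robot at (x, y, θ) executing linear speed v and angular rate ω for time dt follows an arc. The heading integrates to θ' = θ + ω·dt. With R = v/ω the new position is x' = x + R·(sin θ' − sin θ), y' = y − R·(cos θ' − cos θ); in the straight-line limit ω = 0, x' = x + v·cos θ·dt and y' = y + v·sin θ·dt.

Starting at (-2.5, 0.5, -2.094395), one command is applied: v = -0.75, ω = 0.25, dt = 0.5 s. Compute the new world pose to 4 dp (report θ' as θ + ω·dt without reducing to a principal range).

θ' = -2.0944 + 0.25·0.5 = -1.9694
R = v/ω = -0.75/0.25 = -3.0000
x' = -2.5 + -3.0000·(sin -1.9694 − sin -2.0944) = -2.3333
y' = 0.5 − -3.0000·(cos -1.9694 − cos -2.0944) = 0.8356

(-2.3333, 0.8356, -1.9694)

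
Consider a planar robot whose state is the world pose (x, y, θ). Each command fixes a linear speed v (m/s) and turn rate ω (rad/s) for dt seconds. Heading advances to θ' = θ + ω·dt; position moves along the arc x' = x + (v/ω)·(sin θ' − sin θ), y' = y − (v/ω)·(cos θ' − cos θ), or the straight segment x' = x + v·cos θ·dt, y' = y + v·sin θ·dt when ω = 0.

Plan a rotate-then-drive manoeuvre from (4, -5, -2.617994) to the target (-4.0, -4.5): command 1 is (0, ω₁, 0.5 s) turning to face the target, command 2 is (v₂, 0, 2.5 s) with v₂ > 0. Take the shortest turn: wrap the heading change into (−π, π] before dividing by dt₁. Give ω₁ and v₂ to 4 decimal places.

heading to target = atan2(-4.5−-5, -4−4) = 3.0792
Δθ = wrap(3.0792 − -2.6180) = -0.5860; ω₁ = Δθ/dt₁ = -1.1720
distance = √((-4−4)² + (-4.5−-5)²) = 8.0156; v₂ = distance/dt₂ = 3.2062

ω₁ = -1.1720, v₂ = 3.2062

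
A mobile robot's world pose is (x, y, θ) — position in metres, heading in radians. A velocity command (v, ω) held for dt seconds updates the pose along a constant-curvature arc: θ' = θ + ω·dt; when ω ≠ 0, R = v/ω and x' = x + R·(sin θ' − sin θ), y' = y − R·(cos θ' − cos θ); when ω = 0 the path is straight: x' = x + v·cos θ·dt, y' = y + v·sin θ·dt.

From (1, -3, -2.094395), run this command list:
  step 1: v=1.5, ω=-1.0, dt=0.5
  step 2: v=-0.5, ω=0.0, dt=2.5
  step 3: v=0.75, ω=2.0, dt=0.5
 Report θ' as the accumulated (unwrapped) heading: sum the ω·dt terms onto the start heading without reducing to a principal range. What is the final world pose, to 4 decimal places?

(1.3691, -3.1920, -1.5944)

step 1: θ'=-2.5944 (R=-1.5000) → pose (0.4814, -3.5310, -2.5944)
step 2: θ'=-2.5944 (straight) → pose (1.5489, -2.8806, -2.5944)
step 3: θ'=-1.5944 (R=0.3750) → pose (1.3691, -3.1920, -1.5944)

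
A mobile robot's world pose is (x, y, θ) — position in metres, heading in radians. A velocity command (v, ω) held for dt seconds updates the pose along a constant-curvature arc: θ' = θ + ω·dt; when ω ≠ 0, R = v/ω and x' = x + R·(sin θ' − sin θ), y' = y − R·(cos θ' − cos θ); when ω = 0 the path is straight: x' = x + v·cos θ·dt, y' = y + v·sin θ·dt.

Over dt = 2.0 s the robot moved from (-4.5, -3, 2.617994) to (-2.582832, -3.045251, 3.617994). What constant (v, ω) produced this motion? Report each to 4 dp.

v = -1.0000, ω = 0.5000

Δθ = 3.617994 − 2.617994 = 1.000000
ω = Δθ/dt = 1.000000/2.0 = 0.5000
R = Δx/(sin θ' − sin θ) = -2.0000
v = R·ω = -2.0000·0.5000 = -1.0000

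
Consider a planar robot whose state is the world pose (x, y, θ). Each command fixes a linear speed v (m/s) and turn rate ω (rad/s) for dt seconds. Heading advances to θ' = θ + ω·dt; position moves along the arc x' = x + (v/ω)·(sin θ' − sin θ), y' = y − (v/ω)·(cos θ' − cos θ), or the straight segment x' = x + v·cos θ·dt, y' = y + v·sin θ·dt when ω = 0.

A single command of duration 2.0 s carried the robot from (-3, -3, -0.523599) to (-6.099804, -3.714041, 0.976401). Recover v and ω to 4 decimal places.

Δθ = 0.976401 − -0.523599 = 1.500000
ω = Δθ/dt = 1.500000/2.0 = 0.7500
R = Δx/(sin θ' − sin θ) = -2.3333
v = R·ω = -2.3333·0.7500 = -1.7500

v = -1.7500, ω = 0.7500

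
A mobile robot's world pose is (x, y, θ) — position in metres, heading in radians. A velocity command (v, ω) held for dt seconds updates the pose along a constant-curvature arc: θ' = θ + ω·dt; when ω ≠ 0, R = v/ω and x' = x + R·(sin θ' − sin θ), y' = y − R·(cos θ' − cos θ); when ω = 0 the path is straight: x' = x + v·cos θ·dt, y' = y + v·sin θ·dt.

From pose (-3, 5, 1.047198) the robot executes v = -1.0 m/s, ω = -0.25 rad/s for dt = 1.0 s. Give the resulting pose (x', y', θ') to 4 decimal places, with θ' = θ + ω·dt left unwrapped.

θ' = 1.0472 + -0.25·1.0 = 0.7972
R = v/ω = -1.0/-0.25 = 4.0000
x' = -3 + 4.0000·(sin 0.7972 − sin 1.0472) = -3.6025
y' = 5 − 4.0000·(cos 0.7972 − cos 1.0472) = 4.2051

(-3.6025, 4.2051, 0.7972)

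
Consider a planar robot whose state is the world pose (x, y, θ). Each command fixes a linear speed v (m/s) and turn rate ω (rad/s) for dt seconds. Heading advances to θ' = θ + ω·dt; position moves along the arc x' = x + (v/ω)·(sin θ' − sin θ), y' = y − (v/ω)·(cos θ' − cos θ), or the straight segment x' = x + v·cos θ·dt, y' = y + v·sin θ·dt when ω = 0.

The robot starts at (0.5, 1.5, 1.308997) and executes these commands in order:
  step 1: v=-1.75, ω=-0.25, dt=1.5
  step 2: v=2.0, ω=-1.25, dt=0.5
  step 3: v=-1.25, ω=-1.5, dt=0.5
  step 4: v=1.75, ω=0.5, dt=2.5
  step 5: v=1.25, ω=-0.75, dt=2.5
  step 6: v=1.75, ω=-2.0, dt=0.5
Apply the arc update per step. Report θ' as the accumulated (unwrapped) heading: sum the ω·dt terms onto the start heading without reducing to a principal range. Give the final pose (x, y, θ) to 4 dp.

step 1: θ'=0.9340 (R=7.0000) → pose (-0.6335, -0.8506, 0.9340)
step 2: θ'=0.3090 (R=-1.6000) → pose (0.1664, -0.2778, 0.3090)
step 3: θ'=-0.4410 (R=0.8333) → pose (-0.4427, -0.2376, -0.4410)
step 4: θ'=0.8090 (R=3.5000) → pose (3.5838, 0.5118, 0.8090)
step 5: θ'=-1.0660 (R=-1.6667) → pose (6.2486, 0.1675, -1.0660)
step 6: θ'=-2.0660 (R=-0.8750) → pose (6.2526, -0.6715, -2.0660)

(6.2526, -0.6715, -2.0660)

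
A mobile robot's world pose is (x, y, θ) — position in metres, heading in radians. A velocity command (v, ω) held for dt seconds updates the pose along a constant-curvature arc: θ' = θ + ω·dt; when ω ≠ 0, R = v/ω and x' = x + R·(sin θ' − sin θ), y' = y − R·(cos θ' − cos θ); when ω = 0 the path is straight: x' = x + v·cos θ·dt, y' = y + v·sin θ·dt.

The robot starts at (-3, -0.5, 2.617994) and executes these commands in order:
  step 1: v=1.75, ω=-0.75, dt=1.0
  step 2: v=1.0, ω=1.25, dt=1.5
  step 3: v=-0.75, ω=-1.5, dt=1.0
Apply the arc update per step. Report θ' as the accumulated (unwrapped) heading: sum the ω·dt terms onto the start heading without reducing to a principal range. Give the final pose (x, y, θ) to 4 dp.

step 1: θ'=1.8680 (R=-2.3333) → pose (-4.0644, 0.8374, 1.8680)
step 2: θ'=3.7430 (R=0.8000) → pose (-5.2819, 1.2628, 3.7430)
step 3: θ'=2.2430 (R=0.5000) → pose (-4.6078, 1.1619, 2.2430)

(-4.6078, 1.1619, 2.2430)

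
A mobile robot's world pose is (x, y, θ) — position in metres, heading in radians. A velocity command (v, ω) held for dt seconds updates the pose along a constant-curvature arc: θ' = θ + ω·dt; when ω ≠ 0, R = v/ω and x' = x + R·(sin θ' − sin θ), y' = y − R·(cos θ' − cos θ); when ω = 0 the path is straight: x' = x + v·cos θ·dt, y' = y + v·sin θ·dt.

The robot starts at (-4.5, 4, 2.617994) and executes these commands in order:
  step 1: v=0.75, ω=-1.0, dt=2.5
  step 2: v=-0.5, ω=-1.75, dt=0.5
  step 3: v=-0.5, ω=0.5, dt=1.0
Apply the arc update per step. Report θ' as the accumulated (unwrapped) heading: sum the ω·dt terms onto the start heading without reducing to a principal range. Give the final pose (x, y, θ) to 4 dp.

step 1: θ'=0.1180 (R=-0.7500) → pose (-4.2133, 5.3943, 0.1180)
step 2: θ'=-0.7570 (R=0.2857) → pose (-4.4431, 5.4703, -0.7570)
step 3: θ'=-0.2570 (R=-1.0000) → pose (-4.8757, 5.7106, -0.2570)

(-4.8757, 5.7106, -0.2570)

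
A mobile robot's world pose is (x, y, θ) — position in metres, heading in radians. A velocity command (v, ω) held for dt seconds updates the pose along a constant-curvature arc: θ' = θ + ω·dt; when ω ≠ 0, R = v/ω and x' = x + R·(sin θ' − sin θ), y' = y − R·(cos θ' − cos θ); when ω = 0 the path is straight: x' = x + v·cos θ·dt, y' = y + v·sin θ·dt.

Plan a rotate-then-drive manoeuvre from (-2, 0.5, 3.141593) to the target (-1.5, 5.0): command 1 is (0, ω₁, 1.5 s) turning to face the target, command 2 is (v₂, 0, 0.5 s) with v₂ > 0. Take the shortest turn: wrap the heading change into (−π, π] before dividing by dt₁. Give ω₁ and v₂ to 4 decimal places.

heading to target = atan2(5−0.5, -1.5−-2) = 1.4601
Δθ = wrap(1.4601 − 3.1416) = -1.6815; ω₁ = Δθ/dt₁ = -1.1210
distance = √((-1.5−-2)² + (5−0.5)²) = 4.5277; v₂ = distance/dt₂ = 9.0554

ω₁ = -1.1210, v₂ = 9.0554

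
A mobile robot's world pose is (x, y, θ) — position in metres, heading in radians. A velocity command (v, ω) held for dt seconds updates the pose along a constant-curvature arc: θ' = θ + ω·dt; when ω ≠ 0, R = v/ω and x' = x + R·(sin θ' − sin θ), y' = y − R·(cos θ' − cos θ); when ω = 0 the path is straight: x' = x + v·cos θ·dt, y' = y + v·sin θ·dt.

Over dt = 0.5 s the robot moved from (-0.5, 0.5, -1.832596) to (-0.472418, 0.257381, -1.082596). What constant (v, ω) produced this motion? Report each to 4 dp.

v = 0.5000, ω = 1.5000

Δθ = -1.082596 − -1.832596 = 0.750000
ω = Δθ/dt = 0.750000/0.5 = 1.5000
R = −Δy/(cos θ' − cos θ) = 0.3333
v = R·ω = 0.3333·1.5000 = 0.5000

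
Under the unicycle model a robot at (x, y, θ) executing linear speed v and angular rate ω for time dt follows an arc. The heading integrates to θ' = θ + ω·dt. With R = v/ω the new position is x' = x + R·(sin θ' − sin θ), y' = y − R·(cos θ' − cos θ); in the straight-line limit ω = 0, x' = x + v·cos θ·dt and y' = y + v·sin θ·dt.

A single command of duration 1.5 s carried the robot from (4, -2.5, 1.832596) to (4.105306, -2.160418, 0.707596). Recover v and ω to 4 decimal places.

Δθ = 0.707596 − 1.832596 = -1.125000
ω = Δθ/dt = -1.125000/1.5 = -0.7500
R = −Δy/(cos θ' − cos θ) = -0.3333
v = R·ω = -0.3333·-0.7500 = 0.2500

v = 0.2500, ω = -0.7500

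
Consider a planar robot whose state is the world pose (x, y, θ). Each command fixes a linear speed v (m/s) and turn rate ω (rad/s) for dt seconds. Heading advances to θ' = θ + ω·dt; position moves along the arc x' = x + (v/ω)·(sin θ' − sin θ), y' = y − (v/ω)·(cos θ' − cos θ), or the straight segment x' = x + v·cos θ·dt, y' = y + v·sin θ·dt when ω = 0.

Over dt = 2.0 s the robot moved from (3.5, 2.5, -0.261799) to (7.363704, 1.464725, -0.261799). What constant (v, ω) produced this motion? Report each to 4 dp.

v = 2.0000, ω = 0.0000

Δθ = -0.261799 − -0.261799 = 0.000000
ω = Δθ/dt = 0.000000/2.0 = 0.0000
ω = 0 → v = (Δx·cos θ + Δy·sin θ)/dt = 2.0000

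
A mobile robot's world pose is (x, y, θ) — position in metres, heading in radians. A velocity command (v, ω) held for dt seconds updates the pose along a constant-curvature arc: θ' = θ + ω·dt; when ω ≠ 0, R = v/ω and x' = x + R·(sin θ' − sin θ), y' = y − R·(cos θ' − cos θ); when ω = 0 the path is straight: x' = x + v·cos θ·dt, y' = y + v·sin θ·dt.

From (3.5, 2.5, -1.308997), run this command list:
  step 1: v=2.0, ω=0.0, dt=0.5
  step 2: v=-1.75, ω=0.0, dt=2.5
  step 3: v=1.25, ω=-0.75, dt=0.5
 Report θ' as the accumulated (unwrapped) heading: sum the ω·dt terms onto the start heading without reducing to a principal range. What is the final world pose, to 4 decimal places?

step 1: θ'=-1.3090 (straight) → pose (3.7588, 1.5341, -1.3090)
step 2: θ'=-1.3090 (straight) → pose (2.6265, 5.7600, -1.3090)
step 3: θ'=-1.6840 (R=-1.6667) → pose (2.6726, 5.1404, -1.6840)

(2.6726, 5.1404, -1.6840)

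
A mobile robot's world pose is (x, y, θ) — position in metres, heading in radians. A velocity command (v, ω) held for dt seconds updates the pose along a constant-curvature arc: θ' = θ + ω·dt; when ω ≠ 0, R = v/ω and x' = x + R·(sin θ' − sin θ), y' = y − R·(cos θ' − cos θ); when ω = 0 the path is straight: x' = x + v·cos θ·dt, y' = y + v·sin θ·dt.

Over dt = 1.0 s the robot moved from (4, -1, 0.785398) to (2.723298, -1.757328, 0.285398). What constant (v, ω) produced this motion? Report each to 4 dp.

v = -1.5000, ω = -0.5000

Δθ = 0.285398 − 0.785398 = -0.500000
ω = Δθ/dt = -0.500000/1.0 = -0.5000
R = Δx/(sin θ' − sin θ) = 3.0000
v = R·ω = 3.0000·-0.5000 = -1.5000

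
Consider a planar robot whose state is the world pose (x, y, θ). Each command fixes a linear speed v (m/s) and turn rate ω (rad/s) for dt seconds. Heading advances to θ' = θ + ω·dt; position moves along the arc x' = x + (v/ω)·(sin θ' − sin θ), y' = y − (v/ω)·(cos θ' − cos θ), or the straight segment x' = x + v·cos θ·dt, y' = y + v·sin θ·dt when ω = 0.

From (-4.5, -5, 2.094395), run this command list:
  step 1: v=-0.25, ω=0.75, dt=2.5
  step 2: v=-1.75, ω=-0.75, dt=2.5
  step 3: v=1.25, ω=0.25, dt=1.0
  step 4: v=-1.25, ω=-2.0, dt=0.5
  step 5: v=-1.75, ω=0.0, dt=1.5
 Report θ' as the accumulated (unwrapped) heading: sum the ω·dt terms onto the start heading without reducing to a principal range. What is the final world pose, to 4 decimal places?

(-1.4072, -7.6121, 1.3444)

step 1: θ'=3.9694 (R=-0.3333) → pose (-3.9658, -5.0588, 3.9694)
step 2: θ'=2.0944 (R=2.3333) → pose (-0.2267, -5.4707, 2.0944)
step 3: θ'=2.3444 (R=5.0000) → pose (-0.9799, -4.4771, 2.3444)
step 4: θ'=1.3444 (R=0.6250) → pose (-0.8179, -5.0541, 1.3444)
step 5: θ'=1.3444 (straight) → pose (-1.4072, -7.6121, 1.3444)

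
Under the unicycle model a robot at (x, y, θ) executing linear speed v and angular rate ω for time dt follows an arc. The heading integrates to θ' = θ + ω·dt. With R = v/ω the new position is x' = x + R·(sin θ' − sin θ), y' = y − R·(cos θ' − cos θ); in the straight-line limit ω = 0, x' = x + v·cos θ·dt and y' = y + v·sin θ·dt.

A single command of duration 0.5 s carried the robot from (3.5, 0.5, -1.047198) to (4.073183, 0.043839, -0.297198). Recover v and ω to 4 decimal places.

v = 1.5000, ω = 1.5000

Δθ = -0.297198 − -1.047198 = 0.750000
ω = Δθ/dt = 0.750000/0.5 = 1.5000
R = Δx/(sin θ' − sin θ) = 1.0000
v = R·ω = 1.0000·1.5000 = 1.5000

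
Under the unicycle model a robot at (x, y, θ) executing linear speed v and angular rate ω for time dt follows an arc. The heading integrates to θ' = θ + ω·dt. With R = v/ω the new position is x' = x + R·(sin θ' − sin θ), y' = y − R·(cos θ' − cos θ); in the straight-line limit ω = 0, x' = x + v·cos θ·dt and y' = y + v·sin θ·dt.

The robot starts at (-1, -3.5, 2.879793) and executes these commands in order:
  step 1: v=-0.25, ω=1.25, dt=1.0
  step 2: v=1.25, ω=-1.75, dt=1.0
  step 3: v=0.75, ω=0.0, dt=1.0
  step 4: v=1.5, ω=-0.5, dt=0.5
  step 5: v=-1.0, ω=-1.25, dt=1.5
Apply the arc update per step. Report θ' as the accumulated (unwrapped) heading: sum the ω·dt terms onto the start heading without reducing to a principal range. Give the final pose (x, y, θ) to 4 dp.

(-3.3627, -3.6417, 0.2548)

step 1: θ'=4.1298 (R=-0.2000) → pose (-0.7812, -3.4169, 4.1298)
step 2: θ'=2.3798 (R=-0.7143) → pose (-1.8707, -3.5407, 2.3798)
step 3: θ'=2.3798 (straight) → pose (-2.4134, -3.0230, 2.3798)
step 4: θ'=2.1298 (R=-3.0000) → pose (-2.8861, -2.4433, 2.1298)
step 5: θ'=0.2548 (R=0.8000) → pose (-3.3627, -3.6417, 0.2548)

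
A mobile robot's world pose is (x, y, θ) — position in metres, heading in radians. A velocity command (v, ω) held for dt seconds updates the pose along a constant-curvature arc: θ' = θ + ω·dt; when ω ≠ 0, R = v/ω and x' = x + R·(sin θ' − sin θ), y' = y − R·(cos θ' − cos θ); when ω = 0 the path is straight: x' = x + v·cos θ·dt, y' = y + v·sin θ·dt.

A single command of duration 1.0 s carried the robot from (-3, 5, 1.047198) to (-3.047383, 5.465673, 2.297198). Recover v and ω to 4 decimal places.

Δθ = 2.297198 − 1.047198 = 1.250000
ω = Δθ/dt = 1.250000/1.0 = 1.2500
R = −Δy/(cos θ' − cos θ) = 0.4000
v = R·ω = 0.4000·1.2500 = 0.5000

v = 0.5000, ω = 1.2500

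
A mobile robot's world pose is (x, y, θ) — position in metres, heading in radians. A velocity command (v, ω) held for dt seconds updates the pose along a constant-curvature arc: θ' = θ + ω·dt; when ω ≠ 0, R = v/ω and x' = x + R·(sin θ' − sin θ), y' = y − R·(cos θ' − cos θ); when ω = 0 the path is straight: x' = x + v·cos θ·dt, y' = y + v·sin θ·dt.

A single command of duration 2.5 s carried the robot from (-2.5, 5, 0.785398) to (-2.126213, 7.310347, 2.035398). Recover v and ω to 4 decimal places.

v = 1.0000, ω = 0.5000

Δθ = 2.035398 − 0.785398 = 1.250000
ω = Δθ/dt = 1.250000/2.5 = 0.5000
R = −Δy/(cos θ' − cos θ) = 2.0000
v = R·ω = 2.0000·0.5000 = 1.0000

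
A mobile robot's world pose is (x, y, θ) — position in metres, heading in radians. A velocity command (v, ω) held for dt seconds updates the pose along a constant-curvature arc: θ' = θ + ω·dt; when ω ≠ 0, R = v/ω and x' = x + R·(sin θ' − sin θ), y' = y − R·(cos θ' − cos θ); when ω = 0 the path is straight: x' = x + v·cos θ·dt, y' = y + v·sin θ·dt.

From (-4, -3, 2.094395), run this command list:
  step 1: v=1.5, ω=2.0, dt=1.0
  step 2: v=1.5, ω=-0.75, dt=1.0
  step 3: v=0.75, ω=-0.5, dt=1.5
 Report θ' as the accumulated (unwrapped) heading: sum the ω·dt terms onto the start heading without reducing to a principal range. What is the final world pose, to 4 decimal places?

step 1: θ'=4.0944 (R=0.7500) → pose (-5.2608, -2.9404, 4.0944)
step 2: θ'=3.3444 (R=-2.0000) → pose (-6.4881, -3.7407, 3.3444)
step 3: θ'=2.5944 (R=-1.5000) → pose (-7.5706, -3.5524, 2.5944)

(-7.5706, -3.5524, 2.5944)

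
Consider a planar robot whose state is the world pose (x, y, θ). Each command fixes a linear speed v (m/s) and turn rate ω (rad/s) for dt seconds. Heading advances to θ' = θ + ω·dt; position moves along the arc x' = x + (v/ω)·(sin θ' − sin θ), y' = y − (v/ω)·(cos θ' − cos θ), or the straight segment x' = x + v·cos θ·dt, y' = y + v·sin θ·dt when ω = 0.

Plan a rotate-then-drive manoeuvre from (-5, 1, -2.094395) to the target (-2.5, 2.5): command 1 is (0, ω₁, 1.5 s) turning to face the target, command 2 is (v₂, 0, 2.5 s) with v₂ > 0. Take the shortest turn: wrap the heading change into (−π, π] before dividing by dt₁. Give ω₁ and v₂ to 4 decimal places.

heading to target = atan2(2.5−1, -2.5−-5) = 0.5404
Δθ = wrap(0.5404 − -2.0944) = 2.6348; ω₁ = Δθ/dt₁ = 1.7565
distance = √((-2.5−-5)² + (2.5−1)²) = 2.9155; v₂ = distance/dt₂ = 1.1662

ω₁ = 1.7565, v₂ = 1.1662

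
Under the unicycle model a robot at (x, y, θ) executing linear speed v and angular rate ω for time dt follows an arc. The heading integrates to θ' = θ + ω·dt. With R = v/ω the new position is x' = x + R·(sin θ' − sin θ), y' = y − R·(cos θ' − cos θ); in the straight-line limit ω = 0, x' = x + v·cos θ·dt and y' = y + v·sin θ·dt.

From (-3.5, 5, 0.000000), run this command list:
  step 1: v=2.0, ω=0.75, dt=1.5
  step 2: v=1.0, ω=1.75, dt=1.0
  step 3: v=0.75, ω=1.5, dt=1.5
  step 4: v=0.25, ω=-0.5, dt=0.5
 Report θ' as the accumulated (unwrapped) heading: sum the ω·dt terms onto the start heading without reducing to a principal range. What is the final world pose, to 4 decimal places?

(-2.0134, 6.5121, 4.8750)

step 1: θ'=1.1250 (R=2.6667) → pose (-1.0940, 6.5169, 1.1250)
step 2: θ'=2.8750 (R=0.5714) → pose (-1.4590, 7.3145, 2.8750)
step 3: θ'=5.1250 (R=0.5000) → pose (-2.0488, 6.6317, 5.1250)
step 4: θ'=4.8750 (R=-0.5000) → pose (-2.0134, 6.5121, 4.8750)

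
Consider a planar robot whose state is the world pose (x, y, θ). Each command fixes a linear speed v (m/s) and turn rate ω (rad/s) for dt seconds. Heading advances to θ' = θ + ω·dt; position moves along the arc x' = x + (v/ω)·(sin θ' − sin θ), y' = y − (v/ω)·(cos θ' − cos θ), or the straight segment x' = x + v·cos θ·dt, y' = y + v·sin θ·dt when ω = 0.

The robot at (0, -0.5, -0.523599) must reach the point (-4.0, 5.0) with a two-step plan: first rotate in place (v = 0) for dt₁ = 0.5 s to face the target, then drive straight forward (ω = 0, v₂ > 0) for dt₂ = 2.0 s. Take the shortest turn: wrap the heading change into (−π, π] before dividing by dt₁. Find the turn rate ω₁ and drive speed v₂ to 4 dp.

ω₁ = 5.4464, v₂ = 3.4004

heading to target = atan2(5−-0.5, -4−0) = 2.1996
Δθ = wrap(2.1996 − -0.5236) = 2.7232; ω₁ = Δθ/dt₁ = 5.4464
distance = √((-4−0)² + (5−-0.5)²) = 6.8007; v₂ = distance/dt₂ = 3.4004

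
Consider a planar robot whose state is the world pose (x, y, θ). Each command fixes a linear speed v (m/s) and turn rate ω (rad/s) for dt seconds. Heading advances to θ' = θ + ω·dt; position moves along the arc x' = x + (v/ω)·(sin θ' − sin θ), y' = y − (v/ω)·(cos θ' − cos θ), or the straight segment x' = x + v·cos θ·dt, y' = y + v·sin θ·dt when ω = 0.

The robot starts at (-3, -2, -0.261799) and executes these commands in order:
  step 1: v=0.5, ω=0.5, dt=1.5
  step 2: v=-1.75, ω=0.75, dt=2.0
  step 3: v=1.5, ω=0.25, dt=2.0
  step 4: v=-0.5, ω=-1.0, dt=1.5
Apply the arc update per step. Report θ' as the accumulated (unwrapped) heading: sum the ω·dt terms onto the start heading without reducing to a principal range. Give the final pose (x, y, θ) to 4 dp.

step 1: θ'=0.4882 (R=1.0000) → pose (-2.2721, -1.9173, 0.4882)
step 2: θ'=1.9882 (R=-2.3333) → pose (-3.3107, -4.9239, 1.9882)
step 3: θ'=2.4882 (R=6.0000) → pose (-5.1483, -2.5921, 2.4882)
step 4: θ'=0.9882 (R=0.5000) → pose (-5.0347, -3.2642, 0.9882)

(-5.0347, -3.2642, 0.9882)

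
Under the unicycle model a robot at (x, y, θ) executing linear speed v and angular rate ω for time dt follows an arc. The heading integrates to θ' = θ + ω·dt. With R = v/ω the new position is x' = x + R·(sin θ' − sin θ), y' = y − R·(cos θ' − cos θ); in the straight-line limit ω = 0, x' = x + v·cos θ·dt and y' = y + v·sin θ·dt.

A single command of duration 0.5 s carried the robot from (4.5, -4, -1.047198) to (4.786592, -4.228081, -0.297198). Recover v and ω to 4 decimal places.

v = 0.7500, ω = 1.5000

Δθ = -0.297198 − -1.047198 = 0.750000
ω = Δθ/dt = 0.750000/0.5 = 1.5000
R = Δx/(sin θ' − sin θ) = 0.5000
v = R·ω = 0.5000·1.5000 = 0.7500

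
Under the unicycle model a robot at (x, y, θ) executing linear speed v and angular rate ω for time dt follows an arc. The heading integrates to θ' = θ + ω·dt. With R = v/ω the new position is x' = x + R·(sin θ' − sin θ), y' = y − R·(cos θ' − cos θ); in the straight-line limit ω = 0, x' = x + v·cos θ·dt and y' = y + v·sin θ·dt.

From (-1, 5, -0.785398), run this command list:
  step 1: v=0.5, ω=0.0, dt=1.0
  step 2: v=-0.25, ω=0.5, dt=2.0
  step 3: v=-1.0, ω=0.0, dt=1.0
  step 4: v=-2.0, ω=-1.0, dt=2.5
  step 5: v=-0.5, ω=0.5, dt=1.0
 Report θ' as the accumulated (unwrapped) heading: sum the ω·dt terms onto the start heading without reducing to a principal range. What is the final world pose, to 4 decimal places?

(-3.7985, 8.2756, -1.7854)

step 1: θ'=-0.7854 (straight) → pose (-0.6464, 4.6464, -0.7854)
step 2: θ'=0.2146 (R=-0.5000) → pose (-1.1065, 4.7814, 0.2146)
step 3: θ'=0.2146 (straight) → pose (-2.0835, 4.5685, 0.2146)
step 4: θ'=-2.2854 (R=2.0000) → pose (-4.0202, 7.8332, -2.2854)
step 5: θ'=-1.7854 (R=-1.0000) → pose (-3.7985, 8.2756, -1.7854)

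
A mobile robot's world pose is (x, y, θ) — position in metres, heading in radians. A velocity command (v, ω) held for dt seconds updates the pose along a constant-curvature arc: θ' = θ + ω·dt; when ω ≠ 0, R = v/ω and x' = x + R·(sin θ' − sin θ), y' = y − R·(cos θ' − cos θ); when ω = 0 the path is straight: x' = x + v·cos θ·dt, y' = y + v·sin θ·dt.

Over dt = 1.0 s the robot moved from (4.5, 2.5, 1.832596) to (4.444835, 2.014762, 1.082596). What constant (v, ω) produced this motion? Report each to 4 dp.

v = -0.5000, ω = -0.7500

Δθ = 1.082596 − 1.832596 = -0.750000
ω = Δθ/dt = -0.750000/1.0 = -0.7500
R = −Δy/(cos θ' − cos θ) = 0.6667
v = R·ω = 0.6667·-0.7500 = -0.5000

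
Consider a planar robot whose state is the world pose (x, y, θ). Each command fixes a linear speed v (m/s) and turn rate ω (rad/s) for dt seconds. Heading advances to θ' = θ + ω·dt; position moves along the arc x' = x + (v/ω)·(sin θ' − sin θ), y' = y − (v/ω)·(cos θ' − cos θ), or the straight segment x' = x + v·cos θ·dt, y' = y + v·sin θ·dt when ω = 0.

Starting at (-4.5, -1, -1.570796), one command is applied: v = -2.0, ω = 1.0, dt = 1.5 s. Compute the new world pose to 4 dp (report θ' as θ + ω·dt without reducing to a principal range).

(-6.3585, 0.9950, -0.0708)

θ' = -1.5708 + 1.0·1.5 = -0.0708
R = v/ω = -2.0/1.0 = -2.0000
x' = -4.5 + -2.0000·(sin -0.0708 − sin -1.5708) = -6.3585
y' = -1 − -2.0000·(cos -0.0708 − cos -1.5708) = 0.9950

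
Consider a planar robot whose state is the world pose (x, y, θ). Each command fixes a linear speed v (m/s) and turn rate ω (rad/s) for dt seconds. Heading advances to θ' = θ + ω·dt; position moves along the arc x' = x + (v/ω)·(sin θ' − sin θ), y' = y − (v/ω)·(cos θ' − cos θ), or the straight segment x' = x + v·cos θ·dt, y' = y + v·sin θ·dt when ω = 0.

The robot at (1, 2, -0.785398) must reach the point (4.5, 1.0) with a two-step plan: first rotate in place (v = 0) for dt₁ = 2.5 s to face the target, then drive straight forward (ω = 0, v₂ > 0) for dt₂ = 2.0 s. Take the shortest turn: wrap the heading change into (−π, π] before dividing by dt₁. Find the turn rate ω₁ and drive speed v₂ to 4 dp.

heading to target = atan2(1−2, 4.5−1) = -0.2783
Δθ = wrap(-0.2783 − -0.7854) = 0.5071; ω₁ = Δθ/dt₁ = 0.2028
distance = √((4.5−1)² + (1−2)²) = 3.6401; v₂ = distance/dt₂ = 1.8200

ω₁ = 0.2028, v₂ = 1.8200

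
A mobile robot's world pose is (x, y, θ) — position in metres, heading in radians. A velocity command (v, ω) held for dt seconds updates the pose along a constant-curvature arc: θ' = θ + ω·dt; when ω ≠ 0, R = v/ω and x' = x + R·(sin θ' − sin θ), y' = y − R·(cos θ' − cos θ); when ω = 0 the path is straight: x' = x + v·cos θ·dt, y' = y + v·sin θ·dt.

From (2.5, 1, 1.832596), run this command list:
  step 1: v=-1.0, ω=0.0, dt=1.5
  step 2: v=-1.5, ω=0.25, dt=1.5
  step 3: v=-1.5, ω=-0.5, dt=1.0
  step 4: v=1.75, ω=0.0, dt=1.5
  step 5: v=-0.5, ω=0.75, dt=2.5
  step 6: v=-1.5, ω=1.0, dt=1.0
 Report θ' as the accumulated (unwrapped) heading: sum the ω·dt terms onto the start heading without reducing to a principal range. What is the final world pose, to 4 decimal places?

step 1: θ'=1.8326 (straight) → pose (2.8882, -0.4489, 1.8326)
step 2: θ'=2.2076 (R=-6.0000) → pose (3.8598, -2.4637, 2.2076)
step 3: θ'=1.7076 (R=3.0000) → pose (4.4197, -3.8385, 1.7076)
step 4: θ'=1.7076 (straight) → pose (4.0618, -1.2380, 1.7076)
step 5: θ'=3.5826 (R=-0.6667) → pose (5.0068, -1.7500, 3.5826)
step 6: θ'=4.5826 (R=-1.5000) → pose (5.8539, -0.5876, 4.5826)

(5.8539, -0.5876, 4.5826)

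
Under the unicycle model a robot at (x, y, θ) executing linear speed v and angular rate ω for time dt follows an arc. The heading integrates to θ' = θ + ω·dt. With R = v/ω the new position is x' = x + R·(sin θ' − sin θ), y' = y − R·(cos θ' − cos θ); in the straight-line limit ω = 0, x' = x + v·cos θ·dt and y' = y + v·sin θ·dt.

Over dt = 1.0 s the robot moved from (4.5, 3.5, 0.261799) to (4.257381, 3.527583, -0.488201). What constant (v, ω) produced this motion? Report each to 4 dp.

v = -0.2500, ω = -0.7500

Δθ = -0.488201 − 0.261799 = -0.750000
ω = Δθ/dt = -0.750000/1.0 = -0.7500
R = Δx/(sin θ' − sin θ) = 0.3333
v = R·ω = 0.3333·-0.7500 = -0.2500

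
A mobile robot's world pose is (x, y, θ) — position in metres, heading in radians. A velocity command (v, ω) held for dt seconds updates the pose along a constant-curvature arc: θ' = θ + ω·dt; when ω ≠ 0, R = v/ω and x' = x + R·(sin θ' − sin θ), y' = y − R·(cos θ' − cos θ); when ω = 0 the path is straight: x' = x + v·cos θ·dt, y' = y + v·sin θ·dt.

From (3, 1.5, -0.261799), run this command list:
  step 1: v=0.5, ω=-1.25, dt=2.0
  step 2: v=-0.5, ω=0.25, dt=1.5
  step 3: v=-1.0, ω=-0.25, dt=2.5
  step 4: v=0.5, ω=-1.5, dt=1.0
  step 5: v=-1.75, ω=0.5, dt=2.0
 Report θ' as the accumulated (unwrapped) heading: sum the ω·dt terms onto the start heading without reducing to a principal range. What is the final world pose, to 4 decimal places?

(7.6901, -0.1059, -3.5118)

step 1: θ'=-2.7618 (R=-0.4000) → pose (3.0448, 0.7421, -2.7618)
step 2: θ'=-2.3868 (R=-2.0000) → pose (3.6736, 1.1428, -2.3868)
step 3: θ'=-3.0118 (R=4.0000) → pose (5.8964, 2.1955, -3.0118)
step 4: θ'=-4.5118 (R=-0.3333) → pose (5.5266, 2.4596, -4.5118)
step 5: θ'=-3.5118 (R=-3.5000) → pose (7.6901, -0.1059, -3.5118)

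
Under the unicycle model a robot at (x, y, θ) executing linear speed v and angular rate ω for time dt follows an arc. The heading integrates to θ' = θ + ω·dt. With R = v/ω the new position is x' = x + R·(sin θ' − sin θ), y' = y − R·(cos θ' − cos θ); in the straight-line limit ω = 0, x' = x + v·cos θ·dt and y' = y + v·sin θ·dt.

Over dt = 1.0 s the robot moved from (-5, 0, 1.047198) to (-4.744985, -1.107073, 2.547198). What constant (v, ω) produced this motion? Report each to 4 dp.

v = -1.2500, ω = 1.5000

Δθ = 2.547198 − 1.047198 = 1.500000
ω = Δθ/dt = 1.500000/1.0 = 1.5000
R = −Δy/(cos θ' − cos θ) = -0.8333
v = R·ω = -0.8333·1.5000 = -1.2500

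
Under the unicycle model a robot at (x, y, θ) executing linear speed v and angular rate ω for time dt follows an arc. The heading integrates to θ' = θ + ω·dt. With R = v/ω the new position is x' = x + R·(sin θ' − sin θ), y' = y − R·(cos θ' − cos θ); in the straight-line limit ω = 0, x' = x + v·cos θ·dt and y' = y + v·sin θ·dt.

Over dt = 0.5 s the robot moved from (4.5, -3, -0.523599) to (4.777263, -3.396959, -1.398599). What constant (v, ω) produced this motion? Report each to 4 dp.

v = 1.0000, ω = -1.7500

Δθ = -1.398599 − -0.523599 = -0.875000
ω = Δθ/dt = -0.875000/0.5 = -1.7500
R = −Δy/(cos θ' − cos θ) = -0.5714
v = R·ω = -0.5714·-1.7500 = 1.0000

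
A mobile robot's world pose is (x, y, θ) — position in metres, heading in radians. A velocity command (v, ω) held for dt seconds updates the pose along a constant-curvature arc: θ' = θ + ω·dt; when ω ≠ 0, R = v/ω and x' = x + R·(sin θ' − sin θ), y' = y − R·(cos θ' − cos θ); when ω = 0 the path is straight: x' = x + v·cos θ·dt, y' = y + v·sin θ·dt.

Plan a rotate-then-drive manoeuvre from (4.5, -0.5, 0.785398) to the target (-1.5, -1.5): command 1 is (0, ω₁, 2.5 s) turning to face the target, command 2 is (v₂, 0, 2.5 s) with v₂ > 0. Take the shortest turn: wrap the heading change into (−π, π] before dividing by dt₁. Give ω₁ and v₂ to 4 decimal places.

ω₁ = 1.0085, v₂ = 2.4331

heading to target = atan2(-1.5−-0.5, -1.5−4.5) = -2.9764
Δθ = wrap(-2.9764 − 0.7854) = 2.5213; ω₁ = Δθ/dt₁ = 1.0085
distance = √((-1.5−4.5)² + (-1.5−-0.5)²) = 6.0828; v₂ = distance/dt₂ = 2.4331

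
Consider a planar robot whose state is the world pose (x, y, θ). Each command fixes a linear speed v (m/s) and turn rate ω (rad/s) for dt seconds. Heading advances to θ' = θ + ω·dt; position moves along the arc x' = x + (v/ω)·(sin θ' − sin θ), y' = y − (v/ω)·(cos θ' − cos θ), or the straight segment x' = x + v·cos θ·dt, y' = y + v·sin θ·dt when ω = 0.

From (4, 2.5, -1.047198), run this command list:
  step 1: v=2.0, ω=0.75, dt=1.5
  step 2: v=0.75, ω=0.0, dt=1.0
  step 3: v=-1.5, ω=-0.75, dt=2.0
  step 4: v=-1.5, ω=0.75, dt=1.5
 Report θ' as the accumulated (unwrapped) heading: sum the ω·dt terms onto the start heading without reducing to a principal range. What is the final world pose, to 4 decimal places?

step 1: θ'=0.0778 (R=2.6667) → pose (6.5167, 1.1747, 0.0778)
step 2: θ'=0.0778 (straight) → pose (7.2644, 1.2330, 0.0778)
step 3: θ'=-1.4222 (R=2.0000) → pose (5.1310, 2.9309, -1.4222)
step 4: θ'=-0.2972 (R=-2.0000) → pose (3.7387, 4.5471, -0.2972)

(3.7387, 4.5471, -0.2972)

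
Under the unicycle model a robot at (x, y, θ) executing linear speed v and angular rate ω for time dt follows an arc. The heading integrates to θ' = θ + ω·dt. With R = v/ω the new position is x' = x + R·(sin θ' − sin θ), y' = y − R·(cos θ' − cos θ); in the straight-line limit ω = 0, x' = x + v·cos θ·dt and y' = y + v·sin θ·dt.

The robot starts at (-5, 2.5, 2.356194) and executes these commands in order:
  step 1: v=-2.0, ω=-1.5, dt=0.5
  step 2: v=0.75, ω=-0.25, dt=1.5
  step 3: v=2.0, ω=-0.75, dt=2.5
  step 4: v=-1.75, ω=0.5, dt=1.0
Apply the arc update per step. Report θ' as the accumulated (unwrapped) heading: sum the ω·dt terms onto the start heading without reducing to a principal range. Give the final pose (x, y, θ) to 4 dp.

(-1.9251, 4.6189, -0.1438)

step 1: θ'=1.6062 (R=1.3333) → pose (-4.6103, 1.6044, 1.6062)
step 2: θ'=1.2312 (R=-3.0000) → pose (-4.4409, 2.7099, 1.2312)
step 3: θ'=-0.6438 (R=-2.6667) → pose (-0.3258, 3.9544, -0.6438)
step 4: θ'=-0.1438 (R=-3.5000) → pose (-1.9251, 4.6189, -0.1438)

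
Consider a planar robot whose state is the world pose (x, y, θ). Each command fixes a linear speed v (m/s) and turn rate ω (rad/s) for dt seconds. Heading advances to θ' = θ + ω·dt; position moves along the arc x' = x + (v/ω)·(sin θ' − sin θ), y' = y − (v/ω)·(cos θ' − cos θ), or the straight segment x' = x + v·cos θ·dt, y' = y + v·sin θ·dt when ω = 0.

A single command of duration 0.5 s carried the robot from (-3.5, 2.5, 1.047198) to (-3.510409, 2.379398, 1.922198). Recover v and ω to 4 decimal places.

v = -0.2500, ω = 1.7500

Δθ = 1.922198 − 1.047198 = 0.875000
ω = Δθ/dt = 0.875000/0.5 = 1.7500
R = −Δy/(cos θ' − cos θ) = -0.1429
v = R·ω = -0.1429·1.7500 = -0.2500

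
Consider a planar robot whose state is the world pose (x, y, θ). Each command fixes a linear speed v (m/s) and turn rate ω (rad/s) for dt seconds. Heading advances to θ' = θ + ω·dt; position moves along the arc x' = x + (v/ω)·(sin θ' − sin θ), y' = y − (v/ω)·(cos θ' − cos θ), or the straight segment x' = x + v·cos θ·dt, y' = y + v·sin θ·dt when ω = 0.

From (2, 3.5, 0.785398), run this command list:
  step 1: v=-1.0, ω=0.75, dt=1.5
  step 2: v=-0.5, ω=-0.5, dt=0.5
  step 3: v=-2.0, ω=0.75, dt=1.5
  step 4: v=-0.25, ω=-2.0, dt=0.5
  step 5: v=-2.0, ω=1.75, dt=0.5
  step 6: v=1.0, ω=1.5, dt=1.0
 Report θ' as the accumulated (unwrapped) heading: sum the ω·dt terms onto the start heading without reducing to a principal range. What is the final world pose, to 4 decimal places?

step 1: θ'=1.9104 (R=-1.3333) → pose (1.6856, 2.1130, 1.9104)
step 2: θ'=1.6604 (R=1.0000) → pose (1.7387, 1.8694, 1.6604)
step 3: θ'=2.7854 (R=-2.6667) → pose (3.4648, -0.3913, 2.7854)
step 4: θ'=1.7854 (R=0.1250) → pose (3.5433, -0.4818, 1.7854)
step 5: θ'=2.6604 (R=-1.1429) → pose (4.1310, -1.2515, 2.6604)
step 6: θ'=4.1604 (R=0.6667) → pose (3.2548, -1.4929, 4.1604)

(3.2548, -1.4929, 4.1604)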